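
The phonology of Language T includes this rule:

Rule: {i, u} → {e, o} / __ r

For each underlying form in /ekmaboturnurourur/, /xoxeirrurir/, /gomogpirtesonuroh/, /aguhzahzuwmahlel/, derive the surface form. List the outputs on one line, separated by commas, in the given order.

/ekmaboturnurourur/: /u/ is a high vowel immediately before /r/, so it lowers to [o]. /u/ is a high vowel immediately before /r/, so it lowers to [o]. /u/ is a high vowel immediately before /r/, so it lowers to [o]. /u/ is a high vowel immediately before /r/, so it lowers to [o]. → [ekmabotornorooror].
/xoxeirrurir/: /i/ is a high vowel immediately before /r/, so it lowers to [e]. /u/ is a high vowel immediately before /r/, so it lowers to [o]. /i/ is a high vowel immediately before /r/, so it lowers to [e]. → [xoxeerrorer].
/gomogpirtesonuroh/: /i/ is a high vowel immediately before /r/, so it lowers to [e]. /u/ is a high vowel immediately before /r/, so it lowers to [o]. → [gomogpertesonoroh].
/aguhzahzuwmahlel/: the rule's environment is not met; surfaces unchanged as [aguhzahzuwmahlel].

ekmabotornorooror, xoxeerrorer, gomogpertesonoroh, aguhzahzuwmahlel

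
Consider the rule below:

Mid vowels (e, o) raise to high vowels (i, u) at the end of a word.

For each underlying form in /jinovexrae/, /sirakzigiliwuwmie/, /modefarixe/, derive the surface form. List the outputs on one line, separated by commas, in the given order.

/jinovexrae/: /e/ is a mid vowel in word-final position, so it raises to [i]. → [jinovexrai].
/sirakzigiliwuwmie/: /e/ is a mid vowel in word-final position, so it raises to [i]. → [sirakzigiliwuwmii].
/modefarixe/: /e/ is a mid vowel in word-final position, so it raises to [i]. → [modefarixi].

jinovexrai, sirakzigiliwuwmii, modefarixi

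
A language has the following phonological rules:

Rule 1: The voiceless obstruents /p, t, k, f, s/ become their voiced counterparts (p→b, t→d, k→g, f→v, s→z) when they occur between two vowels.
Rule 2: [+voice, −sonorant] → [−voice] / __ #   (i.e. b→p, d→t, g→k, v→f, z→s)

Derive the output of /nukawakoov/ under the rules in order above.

Rule 1 (intervocalic voicing): /k/ is a voiceless obstruent between vowels /u/ and /a/, so it voices to [g]. /k/ is a voiceless obstruent between vowels /a/ and /o/, so it voices to [g]. /nukawakoov/ → nugawagoov.
Rule 2 (final devoicing): /v/ is a voiced obstruent in word-final position, so it devoices to [f]. /nugawagoov/ → nugawagoof.

nugawagoof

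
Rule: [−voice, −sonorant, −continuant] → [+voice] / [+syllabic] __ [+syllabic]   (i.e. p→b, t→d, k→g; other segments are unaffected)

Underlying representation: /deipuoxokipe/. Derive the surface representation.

/p/ is a voiceless stop between vowels /i/ and /u/, so it voices to [b].
/k/ is a voiceless stop between vowels /o/ and /i/, so it voices to [g].
/p/ is a voiceless stop between vowels /i/ and /e/, so it voices to [b].
Surface form: [deibuoxogibe].

deibuoxogibe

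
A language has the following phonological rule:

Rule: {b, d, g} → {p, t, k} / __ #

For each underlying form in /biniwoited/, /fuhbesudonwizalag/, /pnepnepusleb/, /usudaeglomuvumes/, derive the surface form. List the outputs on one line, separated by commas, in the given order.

/biniwoited/: /d/ is a voiced stop in word-final position, so it devoices to [t]. → [biniwoitet].
/fuhbesudonwizalag/: /g/ is a voiced stop in word-final position, so it devoices to [k]. → [fuhbesudonwizalak].
/pnepnepusleb/: /b/ is a voiced stop in word-final position, so it devoices to [p]. → [pnepnepuslep].
/usudaeglomuvumes/: the rule's environment is not met; surfaces unchanged as [usudaeglomuvumes].

biniwoitet, fuhbesudonwizalak, pnepnepuslep, usudaeglomuvumes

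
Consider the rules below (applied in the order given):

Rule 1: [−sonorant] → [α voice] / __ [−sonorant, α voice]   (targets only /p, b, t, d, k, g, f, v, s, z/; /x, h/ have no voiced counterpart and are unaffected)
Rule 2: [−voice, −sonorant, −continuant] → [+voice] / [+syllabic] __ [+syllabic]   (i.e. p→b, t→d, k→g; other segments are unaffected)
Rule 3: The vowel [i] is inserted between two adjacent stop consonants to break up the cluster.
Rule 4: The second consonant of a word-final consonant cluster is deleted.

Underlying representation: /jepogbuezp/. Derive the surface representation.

Rule 1 (regressive voicing assimilation): /z/ precedes the voiceless obstruent /p/, so it devoices to [s] by assimilation. /jepogbuezp/ → jepogbuesp.
Rule 2 (intervocalic voicing): /p/ is a voiceless stop between vowels /e/ and /o/, so it voices to [b]. /jepogbuesp/ → jebogbuesp.
Rule 3 (stop-cluster i-epenthesis): /g/ and /b/ form a stop–stop cluster, so [i] is inserted between them. /jebogbuesp/ → jebogibuesp.
Rule 4 (final cluster simplification): /p/ is the second consonant of a word-final cluster /sp/, so it deletes. /jebogibuesp/ → jebogibues.

jebogibues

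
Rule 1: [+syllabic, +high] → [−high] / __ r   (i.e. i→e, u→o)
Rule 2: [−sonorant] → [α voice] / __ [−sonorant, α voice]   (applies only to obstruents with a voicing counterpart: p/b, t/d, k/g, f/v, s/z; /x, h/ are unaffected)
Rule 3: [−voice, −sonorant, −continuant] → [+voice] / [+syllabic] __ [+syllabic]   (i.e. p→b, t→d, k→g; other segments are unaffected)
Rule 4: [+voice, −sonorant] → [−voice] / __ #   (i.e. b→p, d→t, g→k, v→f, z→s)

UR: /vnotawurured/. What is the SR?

Rule 1 (pre-rhotic lowering): /u/ is a high vowel immediately before /r/, so it lowers to [o]. /u/ is a high vowel immediately before /r/, so it lowers to [o]. /vnotawurured/ → vnotaworored.
Rule 2 (regressive voicing assimilation): no segment meets the environment; /vnotaworored/ is unchanged.
Rule 3 (intervocalic voicing): /t/ is a voiceless stop between vowels /o/ and /a/, so it voices to [d]. /vnotaworored/ → vnodaworored.
Rule 4 (final devoicing): /d/ is a voiced obstruent in word-final position, so it devoices to [t]. /vnodaworored/ → vnodawororet.

vnodawororet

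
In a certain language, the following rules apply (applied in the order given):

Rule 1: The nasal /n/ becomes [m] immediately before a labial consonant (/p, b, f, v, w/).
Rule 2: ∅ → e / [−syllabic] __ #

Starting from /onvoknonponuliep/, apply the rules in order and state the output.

omvoknomponuliepe

Rule 1 (nasal place assimilation): /n/ precedes the labial consonant /v/, so it assimilates in place to [m]. /n/ precedes the labial consonant /p/, so it assimilates in place to [m]. /onvoknonponuliep/ → omvoknomponuliep.
Rule 2 (final e-epenthesis): the form ends in the consonant /p/, so [e] is inserted word-finally. /omvoknomponuliep/ → omvoknomponuliepe.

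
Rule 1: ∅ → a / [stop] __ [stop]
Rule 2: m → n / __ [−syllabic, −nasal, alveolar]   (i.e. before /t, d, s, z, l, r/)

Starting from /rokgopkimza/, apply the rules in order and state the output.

rokagopakinza

Rule 1 (stop-cluster a-epenthesis): /k/ and /g/ form a stop–stop cluster, so [a] is inserted between them. /p/ and /k/ form a stop–stop cluster, so [a] is inserted between them. /rokgopkimza/ → rokagopakimza.
Rule 2 (nasal place assimilation): /m/ precedes the alveolar consonant /z/, so it assimilates in place to [n]. /rokagopakimza/ → rokagopakinza.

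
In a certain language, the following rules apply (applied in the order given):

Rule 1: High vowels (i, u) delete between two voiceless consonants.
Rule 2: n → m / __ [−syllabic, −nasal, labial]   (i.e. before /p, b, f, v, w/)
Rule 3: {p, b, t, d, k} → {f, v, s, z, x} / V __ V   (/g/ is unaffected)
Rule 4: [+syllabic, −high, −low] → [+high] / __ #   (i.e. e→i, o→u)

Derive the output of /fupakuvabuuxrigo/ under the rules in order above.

Rule 1 (high vowel syncope): /u/ is a high vowel flanked by voiceless consonants /f/ and /p/, so it deletes. /fupakuvabuuxrigo/ → fpakuvabuuxrigo.
Rule 2 (nasal place assimilation): no segment meets the environment; /fpakuvabuuxrigo/ is unchanged.
Rule 3 (intervocalic spirantization): /k/ is a stop between vowels /a/ and /u/, so it spirantizes to the fricative [x]. /b/ is a stop between vowels /a/ and /u/, so it spirantizes to the fricative [v]. /fpakuvabuuxrigo/ → fpaxuvavuuxrigo.
Rule 4 (final vowel raising): /o/ is a mid vowel in word-final position, so it raises to [u]. /fpaxuvavuuxrigo/ → fpaxuvavuuxrigu.

fpaxuvavuuxrigu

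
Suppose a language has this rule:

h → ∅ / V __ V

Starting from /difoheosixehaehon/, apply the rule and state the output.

difoeosixeaeon

/h/ occurs between vowels /o/ and /e/, so it deletes.
/h/ occurs between vowels /e/ and /a/, so it deletes.
/h/ occurs between vowels /e/ and /o/, so it deletes.
Surface form: [difoeosixeaeon].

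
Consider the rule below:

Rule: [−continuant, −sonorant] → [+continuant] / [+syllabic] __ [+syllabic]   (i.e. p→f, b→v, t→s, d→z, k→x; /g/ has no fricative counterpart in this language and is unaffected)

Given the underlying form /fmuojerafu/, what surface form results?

No segment of /fmuojerafu/ meets the structural description of the rule, so the form surfaces unchanged.

fmuojerafu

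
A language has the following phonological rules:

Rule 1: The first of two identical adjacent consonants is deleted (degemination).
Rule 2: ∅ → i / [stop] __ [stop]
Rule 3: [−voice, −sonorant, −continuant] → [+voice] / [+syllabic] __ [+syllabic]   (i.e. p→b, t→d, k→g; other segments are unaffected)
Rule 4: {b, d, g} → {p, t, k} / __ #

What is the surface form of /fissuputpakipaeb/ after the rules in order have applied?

fisubudibagibaep

Rule 1 (degemination): /ss/ is a geminate; the first /s/ deletes. /fissuputpakipaeb/ → fisuputpakipaeb.
Rule 2 (stop-cluster i-epenthesis): /t/ and /p/ form a stop–stop cluster, so [i] is inserted between them. /fisuputpakipaeb/ → fisuputipakipaeb.
Rule 3 (intervocalic voicing): /p/ is a voiceless stop between vowels /u/ and /u/, so it voices to [b]. /t/ is a voiceless stop between vowels /u/ and /i/, so it voices to [d]. /p/ is a voiceless stop between vowels /i/ and /a/, so it voices to [b]. /k/ is a voiceless stop between vowels /a/ and /i/, so it voices to [g]. /p/ is a voiceless stop between vowels /i/ and /a/, so it voices to [b]. /fisuputipakipaeb/ → fisubudibagibaeb.
Rule 4 (final devoicing): /b/ is a voiced stop in word-final position, so it devoices to [p]. /fisubudibagibaeb/ → fisubudibagibaep.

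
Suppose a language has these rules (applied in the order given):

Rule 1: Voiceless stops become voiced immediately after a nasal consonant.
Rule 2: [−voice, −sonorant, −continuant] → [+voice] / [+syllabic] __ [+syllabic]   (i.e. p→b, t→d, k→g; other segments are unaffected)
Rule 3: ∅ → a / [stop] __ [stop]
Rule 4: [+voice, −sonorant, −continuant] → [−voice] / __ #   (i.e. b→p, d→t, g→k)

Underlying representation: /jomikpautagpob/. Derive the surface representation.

Rule 1 (post-nasal voicing): no segment meets the environment; /jomikpautagpob/ is unchanged.
Rule 2 (intervocalic voicing): /t/ is a voiceless stop between vowels /u/ and /a/, so it voices to [d]. /jomikpautagpob/ → jomikpaudagpob.
Rule 3 (stop-cluster a-epenthesis): /k/ and /p/ form a stop–stop cluster, so [a] is inserted between them. /g/ and /p/ form a stop–stop cluster, so [a] is inserted between them. /jomikpaudagpob/ → jomikapaudagapob.
Rule 4 (final devoicing): /b/ is a voiced stop in word-final position, so it devoices to [p]. /jomikapaudagapob/ → jomikapaudagapop.

jomikapaudagapop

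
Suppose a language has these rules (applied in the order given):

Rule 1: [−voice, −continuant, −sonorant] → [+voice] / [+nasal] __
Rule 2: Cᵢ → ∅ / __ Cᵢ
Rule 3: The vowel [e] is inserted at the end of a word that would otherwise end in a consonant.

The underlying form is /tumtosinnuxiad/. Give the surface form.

tumdosinuxiade

Rule 1 (post-nasal voicing): /t/ is a voiceless stop immediately after the nasal /m/, so it voices to [d]. /tumtosinnuxiad/ → tumdosinnuxiad.
Rule 2 (degemination): /nn/ is a geminate; the first /n/ deletes. /tumdosinnuxiad/ → tumdosinuxiad.
Rule 3 (final e-epenthesis): the form ends in the consonant /d/, so [e] is inserted word-finally. /tumdosinuxiad/ → tumdosinuxiade.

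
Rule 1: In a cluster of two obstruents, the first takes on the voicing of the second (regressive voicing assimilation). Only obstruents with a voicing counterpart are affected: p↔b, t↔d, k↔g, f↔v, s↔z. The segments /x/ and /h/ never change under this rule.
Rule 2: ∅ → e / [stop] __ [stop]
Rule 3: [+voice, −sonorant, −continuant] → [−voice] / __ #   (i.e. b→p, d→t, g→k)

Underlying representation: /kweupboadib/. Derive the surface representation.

kweubeboadip

Rule 1 (regressive voicing assimilation): /p/ precedes the voiced obstruent /b/, so it voices to [b] by assimilation. /kweupboadib/ → kweubboadib.
Rule 2 (stop-cluster e-epenthesis): /b/ and /b/ form a stop–stop cluster, so [e] is inserted between them. /kweubboadib/ → kweubeboadib.
Rule 3 (final devoicing): /b/ is a voiced stop in word-final position, so it devoices to [p]. /kweubeboadib/ → kweubeboadip.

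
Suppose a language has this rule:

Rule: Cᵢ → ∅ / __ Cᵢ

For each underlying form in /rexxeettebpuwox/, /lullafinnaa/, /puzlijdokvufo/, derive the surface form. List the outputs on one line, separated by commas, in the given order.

/rexxeettebpuwox/: /xx/ is a geminate; the first /x/ deletes. /tt/ is a geminate; the first /t/ deletes. → [rexeetebpuwox].
/lullafinnaa/: /ll/ is a geminate; the first /l/ deletes. /nn/ is a geminate; the first /n/ deletes. → [lulafinaa].
/puzlijdokvufo/: the rule's environment is not met; surfaces unchanged as [puzlijdokvufo].

rexeetebpuwox, lulafinaa, puzlijdokvufo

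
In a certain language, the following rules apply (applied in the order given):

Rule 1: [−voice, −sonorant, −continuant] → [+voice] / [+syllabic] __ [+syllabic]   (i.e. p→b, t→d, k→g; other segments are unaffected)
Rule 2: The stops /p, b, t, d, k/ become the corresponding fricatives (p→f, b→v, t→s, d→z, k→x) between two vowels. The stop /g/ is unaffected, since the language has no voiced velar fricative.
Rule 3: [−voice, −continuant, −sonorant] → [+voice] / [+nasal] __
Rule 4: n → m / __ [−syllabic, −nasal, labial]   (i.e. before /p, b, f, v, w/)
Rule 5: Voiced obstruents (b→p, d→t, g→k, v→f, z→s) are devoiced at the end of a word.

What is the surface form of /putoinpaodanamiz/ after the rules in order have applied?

puzoimbaozanamis

Rule 1 (intervocalic voicing): /t/ is a voiceless stop between vowels /u/ and /o/, so it voices to [d]. /putoinpaodanamiz/ → pudoinpaodanamiz.
Rule 2 (intervocalic spirantization): /d/ is a stop between vowels /u/ and /o/, so it spirantizes to the fricative [z]. /d/ is a stop between vowels /o/ and /a/, so it spirantizes to the fricative [z]. /pudoinpaodanamiz/ → puzoinpaozanamiz.
Rule 3 (post-nasal voicing): /p/ is a voiceless stop immediately after the nasal /n/, so it voices to [b]. /puzoinpaozanamiz/ → puzoinbaozanamiz.
Rule 4 (nasal place assimilation): /n/ precedes the labial consonant /b/, so it assimilates in place to [m]. /puzoinbaozanamiz/ → puzoimbaozanamiz.
Rule 5 (final devoicing): /z/ is a voiced obstruent in word-final position, so it devoices to [s]. /puzoimbaozanamiz/ → puzoimbaozanamis.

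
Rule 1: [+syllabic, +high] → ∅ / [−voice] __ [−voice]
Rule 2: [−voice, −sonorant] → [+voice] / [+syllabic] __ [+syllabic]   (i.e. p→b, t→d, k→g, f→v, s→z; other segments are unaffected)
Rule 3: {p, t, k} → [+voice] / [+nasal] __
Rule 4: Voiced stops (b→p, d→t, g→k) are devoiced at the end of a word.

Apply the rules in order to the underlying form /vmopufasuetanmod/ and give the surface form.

vmopfazuedanmot

Rule 1 (high vowel syncope): /u/ is a high vowel flanked by voiceless consonants /p/ and /f/, so it deletes. /vmopufasuetanmod/ → vmopfasuetanmod.
Rule 2 (intervocalic voicing): /s/ is a voiceless obstruent between vowels /a/ and /u/, so it voices to [z]. /t/ is a voiceless obstruent between vowels /e/ and /a/, so it voices to [d]. /vmopfasuetanmod/ → vmopfazuedanmod.
Rule 3 (post-nasal voicing): no segment meets the environment; /vmopfazuedanmod/ is unchanged.
Rule 4 (final devoicing): /d/ is a voiced stop in word-final position, so it devoices to [t]. /vmopfazuedanmod/ → vmopfazuedanmot.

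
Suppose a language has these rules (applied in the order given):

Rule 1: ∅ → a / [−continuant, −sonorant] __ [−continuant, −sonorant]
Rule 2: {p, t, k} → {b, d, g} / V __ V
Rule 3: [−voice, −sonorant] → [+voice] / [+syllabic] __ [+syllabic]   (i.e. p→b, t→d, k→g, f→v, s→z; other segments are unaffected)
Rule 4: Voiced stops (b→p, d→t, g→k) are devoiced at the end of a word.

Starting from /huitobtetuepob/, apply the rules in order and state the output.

huidobadeduebop

Rule 1 (stop-cluster a-epenthesis): /b/ and /t/ form a stop–stop cluster, so [a] is inserted between them. /huitobtetuepob/ → huitobatetuepob.
Rule 2 (intervocalic voicing): /t/ is a voiceless stop between vowels /i/ and /o/, so it voices to [d]. /t/ is a voiceless stop between vowels /a/ and /e/, so it voices to [d]. /t/ is a voiceless stop between vowels /e/ and /u/, so it voices to [d]. /p/ is a voiceless stop between vowels /e/ and /o/, so it voices to [b]. /huitobatetuepob/ → huidobadeduebob.
Rule 3 (intervocalic voicing): no segment meets the environment; /huidobadeduebob/ is unchanged.
Rule 4 (final devoicing): /b/ is a voiced stop in word-final position, so it devoices to [p]. /huidobadeduebob/ → huidobadeduebop.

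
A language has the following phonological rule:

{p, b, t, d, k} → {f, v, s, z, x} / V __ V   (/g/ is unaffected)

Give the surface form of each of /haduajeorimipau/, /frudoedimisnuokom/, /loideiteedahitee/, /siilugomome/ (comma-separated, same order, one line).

/haduajeorimipau/: /d/ is a stop between vowels /a/ and /u/, so it spirantizes to the fricative [z]. /p/ is a stop between vowels /i/ and /a/, so it spirantizes to the fricative [f]. → [hazuajeorimifau].
/frudoedimisnuokom/: /d/ is a stop between vowels /u/ and /o/, so it spirantizes to the fricative [z]. /d/ is a stop between vowels /e/ and /i/, so it spirantizes to the fricative [z]. /k/ is a stop between vowels /o/ and /o/, so it spirantizes to the fricative [x]. → [fruzoezimisnuoxom].
/loideiteedahitee/: /d/ is a stop between vowels /i/ and /e/, so it spirantizes to the fricative [z]. /t/ is a stop between vowels /i/ and /e/, so it spirantizes to the fricative [s]. /d/ is a stop between vowels /e/ and /a/, so it spirantizes to the fricative [z]. /t/ is a stop between vowels /i/ and /e/, so it spirantizes to the fricative [s]. → [loizeiseezahisee].
/siilugomome/: the rule's environment is not met; surfaces unchanged as [siilugomome].

hazuajeorimifau, fruzoezimisnuoxom, loizeiseezahisee, siilugomome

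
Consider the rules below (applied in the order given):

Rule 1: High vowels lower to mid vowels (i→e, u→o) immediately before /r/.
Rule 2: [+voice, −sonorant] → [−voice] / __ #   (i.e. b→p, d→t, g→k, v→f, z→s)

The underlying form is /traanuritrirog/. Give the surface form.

traanoritrerok

Rule 1 (pre-rhotic lowering): /u/ is a high vowel immediately before /r/, so it lowers to [o]. /i/ is a high vowel immediately before /r/, so it lowers to [e]. /traanuritrirog/ → traanoritrerog.
Rule 2 (final devoicing): /g/ is a voiced obstruent in word-final position, so it devoices to [k]. /traanoritrerog/ → traanoritrerok.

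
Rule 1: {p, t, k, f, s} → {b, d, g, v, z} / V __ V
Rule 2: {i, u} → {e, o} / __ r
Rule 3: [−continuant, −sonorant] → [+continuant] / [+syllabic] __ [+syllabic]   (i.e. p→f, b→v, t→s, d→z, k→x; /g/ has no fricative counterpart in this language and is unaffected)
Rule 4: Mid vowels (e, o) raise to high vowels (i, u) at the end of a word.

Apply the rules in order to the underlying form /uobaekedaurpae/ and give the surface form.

Rule 1 (intervocalic voicing): /k/ is a voiceless obstruent between vowels /e/ and /e/, so it voices to [g]. /uobaekedaurpae/ → uobaegedaurpae.
Rule 2 (pre-rhotic lowering): /u/ is a high vowel immediately before /r/, so it lowers to [o]. /uobaegedaurpae/ → uobaegedaorpae.
Rule 3 (intervocalic spirantization): /b/ is a stop between vowels /o/ and /a/, so it spirantizes to the fricative [v]. /d/ is a stop between vowels /e/ and /a/, so it spirantizes to the fricative [z]. /uobaegedaorpae/ → uovaegezaorpae.
Rule 4 (final vowel raising): /e/ is a mid vowel in word-final position, so it raises to [i]. /uovaegezaorpae/ → uovaegezaorpai.

uovaegezaorpai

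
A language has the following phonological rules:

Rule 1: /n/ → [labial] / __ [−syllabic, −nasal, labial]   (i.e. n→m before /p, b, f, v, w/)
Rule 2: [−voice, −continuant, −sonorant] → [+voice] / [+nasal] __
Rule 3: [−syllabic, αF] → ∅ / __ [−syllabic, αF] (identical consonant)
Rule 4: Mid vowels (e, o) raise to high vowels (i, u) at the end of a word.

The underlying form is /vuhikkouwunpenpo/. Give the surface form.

vuhikouwumbembu

Rule 1 (nasal place assimilation): /n/ precedes the labial consonant /p/, so it assimilates in place to [m]. /n/ precedes the labial consonant /p/, so it assimilates in place to [m]. /vuhikkouwunpenpo/ → vuhikkouwumpempo.
Rule 2 (post-nasal voicing): /p/ is a voiceless stop immediately after the nasal /m/, so it voices to [b]. /p/ is a voiceless stop immediately after the nasal /m/, so it voices to [b]. /vuhikkouwumpempo/ → vuhikkouwumbembo.
Rule 3 (degemination): /kk/ is a geminate; the first /k/ deletes. /vuhikkouwumbembo/ → vuhikouwumbembo.
Rule 4 (final vowel raising): /o/ is a mid vowel in word-final position, so it raises to [u]. /vuhikouwumbembo/ → vuhikouwumbembu.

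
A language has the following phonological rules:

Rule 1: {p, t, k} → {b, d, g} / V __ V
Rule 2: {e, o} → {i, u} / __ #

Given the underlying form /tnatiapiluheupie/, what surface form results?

tnadiabiluheubii

Rule 1 (intervocalic voicing): /t/ is a voiceless stop between vowels /a/ and /i/, so it voices to [d]. /p/ is a voiceless stop between vowels /a/ and /i/, so it voices to [b]. /p/ is a voiceless stop between vowels /u/ and /i/, so it voices to [b]. /tnatiapiluheupie/ → tnadiabiluheubie.
Rule 2 (final vowel raising): /e/ is a mid vowel in word-final position, so it raises to [i]. /tnadiabiluheubie/ → tnadiabiluheubii.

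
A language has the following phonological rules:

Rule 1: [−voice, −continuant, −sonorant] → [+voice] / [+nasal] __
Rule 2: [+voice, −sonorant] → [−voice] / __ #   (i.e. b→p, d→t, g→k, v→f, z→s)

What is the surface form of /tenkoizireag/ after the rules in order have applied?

Rule 1 (post-nasal voicing): /k/ is a voiceless stop immediately after the nasal /n/, so it voices to [g]. /tenkoizireag/ → tengoizireag.
Rule 2 (final devoicing): /g/ is a voiced obstruent in word-final position, so it devoices to [k]. /tengoizireag/ → tengoizireak.

tengoizireak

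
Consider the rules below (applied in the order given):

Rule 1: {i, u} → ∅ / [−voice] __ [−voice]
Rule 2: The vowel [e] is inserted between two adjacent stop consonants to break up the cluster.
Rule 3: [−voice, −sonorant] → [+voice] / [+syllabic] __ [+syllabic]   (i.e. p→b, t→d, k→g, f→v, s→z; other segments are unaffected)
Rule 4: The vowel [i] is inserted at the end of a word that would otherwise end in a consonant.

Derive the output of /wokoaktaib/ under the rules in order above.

wogoagedaibi

Rule 1 (high vowel syncope): no segment meets the environment; /wokoaktaib/ is unchanged.
Rule 2 (stop-cluster e-epenthesis): /k/ and /t/ form a stop–stop cluster, so [e] is inserted between them. /wokoaktaib/ → wokoaketaib.
Rule 3 (intervocalic voicing): /k/ is a voiceless obstruent between vowels /o/ and /o/, so it voices to [g]. /k/ is a voiceless obstruent between vowels /a/ and /e/, so it voices to [g]. /t/ is a voiceless obstruent between vowels /e/ and /a/, so it voices to [d]. /wokoaketaib/ → wogoagedaib.
Rule 4 (final i-epenthesis): the form ends in the consonant /b/, so [i] is inserted word-finally. /wogoagedaib/ → wogoagedaibi.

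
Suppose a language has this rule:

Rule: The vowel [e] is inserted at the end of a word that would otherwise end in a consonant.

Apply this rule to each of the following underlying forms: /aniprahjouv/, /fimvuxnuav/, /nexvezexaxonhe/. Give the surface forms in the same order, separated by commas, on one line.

/aniprahjouv/: the form ends in the consonant /v/, so [e] is inserted word-finally. → [aniprahjouve].
/fimvuxnuav/: the form ends in the consonant /v/, so [e] is inserted word-finally. → [fimvuxnuave].
/nexvezexaxonhe/: the rule's environment is not met; surfaces unchanged as [nexvezexaxonhe].

aniprahjouve, fimvuxnuave, nexvezexaxonhe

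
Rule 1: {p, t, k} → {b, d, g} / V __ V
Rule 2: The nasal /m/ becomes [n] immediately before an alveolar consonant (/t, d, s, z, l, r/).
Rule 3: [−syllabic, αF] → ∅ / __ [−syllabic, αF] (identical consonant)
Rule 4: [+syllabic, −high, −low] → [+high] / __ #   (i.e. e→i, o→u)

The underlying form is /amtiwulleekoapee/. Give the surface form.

antiwuleegoabei

Rule 1 (intervocalic voicing): /k/ is a voiceless stop between vowels /e/ and /o/, so it voices to [g]. /p/ is a voiceless stop between vowels /a/ and /e/, so it voices to [b]. /amtiwulleekoapee/ → amtiwulleegoabee.
Rule 2 (nasal place assimilation): /m/ precedes the alveolar consonant /t/, so it assimilates in place to [n]. /amtiwulleegoabee/ → antiwulleegoabee.
Rule 3 (degemination): /ll/ is a geminate; the first /l/ deletes. /antiwulleegoabee/ → antiwuleegoabee.
Rule 4 (final vowel raising): /e/ is a mid vowel in word-final position, so it raises to [i]. /antiwuleegoabee/ → antiwuleegoabei.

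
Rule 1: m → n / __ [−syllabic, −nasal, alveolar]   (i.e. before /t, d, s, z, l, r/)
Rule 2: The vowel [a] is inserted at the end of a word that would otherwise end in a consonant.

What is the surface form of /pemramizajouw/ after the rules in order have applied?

Rule 1 (nasal place assimilation): /m/ precedes the alveolar consonant /r/, so it assimilates in place to [n]. /pemramizajouw/ → penramizajouw.
Rule 2 (final a-epenthesis): the form ends in the consonant /w/, so [a] is inserted word-finally. /penramizajouw/ → penramizajouwa.

penramizajouwa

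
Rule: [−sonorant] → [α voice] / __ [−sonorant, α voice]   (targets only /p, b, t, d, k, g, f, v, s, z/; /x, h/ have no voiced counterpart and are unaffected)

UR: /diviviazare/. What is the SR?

diviviazare

No segment of /diviviazare/ meets the structural description of the rule, so the form surfaces unchanged.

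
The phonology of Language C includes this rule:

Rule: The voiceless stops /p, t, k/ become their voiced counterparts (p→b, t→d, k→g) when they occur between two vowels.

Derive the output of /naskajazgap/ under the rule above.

naskajazgap

No segment of /naskajazgap/ meets the structural description of the rule, so the form surfaces unchanged.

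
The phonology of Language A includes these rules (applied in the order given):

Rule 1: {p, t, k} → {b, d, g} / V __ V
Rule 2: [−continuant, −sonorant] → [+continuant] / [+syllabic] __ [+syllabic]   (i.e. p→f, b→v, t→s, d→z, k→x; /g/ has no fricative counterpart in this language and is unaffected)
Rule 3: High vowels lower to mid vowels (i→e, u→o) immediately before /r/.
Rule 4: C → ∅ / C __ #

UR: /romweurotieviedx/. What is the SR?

Rule 1 (intervocalic voicing): /t/ is a voiceless stop between vowels /o/ and /i/, so it voices to [d]. /romweurotieviedx/ → romweurodieviedx.
Rule 2 (intervocalic spirantization): /d/ is a stop between vowels /o/ and /i/, so it spirantizes to the fricative [z]. /romweurodieviedx/ → romweurozieviedx.
Rule 3 (pre-rhotic lowering): /u/ is a high vowel immediately before /r/, so it lowers to [o]. /romweurozieviedx/ → romweorozieviedx.
Rule 4 (final cluster simplification): /x/ is the second consonant of a word-final cluster /dx/, so it deletes. /romweorozieviedx/ → romweorozievied.

romweorozievied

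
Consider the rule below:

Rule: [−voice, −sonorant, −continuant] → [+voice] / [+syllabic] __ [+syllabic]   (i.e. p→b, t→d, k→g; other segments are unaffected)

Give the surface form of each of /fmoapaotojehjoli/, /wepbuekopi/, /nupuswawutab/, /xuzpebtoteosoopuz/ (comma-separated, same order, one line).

/fmoapaotojehjoli/: /p/ is a voiceless stop between vowels /a/ and /a/, so it voices to [b]. /t/ is a voiceless stop between vowels /o/ and /o/, so it voices to [d]. → [fmoabaodojehjoli].
/wepbuekopi/: /k/ is a voiceless stop between vowels /e/ and /o/, so it voices to [g]. /p/ is a voiceless stop between vowels /o/ and /i/, so it voices to [b]. → [wepbuegobi].
/nupuswawutab/: /p/ is a voiceless stop between vowels /u/ and /u/, so it voices to [b]. /t/ is a voiceless stop between vowels /u/ and /a/, so it voices to [d]. → [nubuswawudab].
/xuzpebtoteosoopuz/: /t/ is a voiceless stop between vowels /o/ and /e/, so it voices to [d]. /p/ is a voiceless stop between vowels /o/ and /u/, so it voices to [b]. → [xuzpebtodeosoobuz].

fmoabaodojehjoli, wepbuegobi, nubuswawudab, xuzpebtodeosoobuz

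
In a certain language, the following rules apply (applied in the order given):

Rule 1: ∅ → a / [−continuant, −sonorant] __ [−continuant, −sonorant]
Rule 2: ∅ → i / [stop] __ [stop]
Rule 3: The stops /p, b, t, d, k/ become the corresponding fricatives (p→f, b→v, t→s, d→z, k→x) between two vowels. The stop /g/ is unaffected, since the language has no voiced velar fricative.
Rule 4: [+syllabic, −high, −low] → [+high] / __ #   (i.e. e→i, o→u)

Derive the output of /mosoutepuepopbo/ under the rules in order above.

Rule 1 (stop-cluster a-epenthesis): /p/ and /b/ form a stop–stop cluster, so [a] is inserted between them. /mosoutepuepopbo/ → mosoutepuepopabo.
Rule 2 (stop-cluster i-epenthesis): no segment meets the environment; /mosoutepuepopabo/ is unchanged.
Rule 3 (intervocalic spirantization): /t/ is a stop between vowels /u/ and /e/, so it spirantizes to the fricative [s]. /p/ is a stop between vowels /e/ and /u/, so it spirantizes to the fricative [f]. /p/ is a stop between vowels /e/ and /o/, so it spirantizes to the fricative [f]. /p/ is a stop between vowels /o/ and /a/, so it spirantizes to the fricative [f]. /b/ is a stop between vowels /a/ and /o/, so it spirantizes to the fricative [v]. /mosoutepuepopabo/ → mosousefuefofavo.
Rule 4 (final vowel raising): /o/ is a mid vowel in word-final position, so it raises to [u]. /mosousefuefofavo/ → mosousefuefofavu.

mosousefuefofavu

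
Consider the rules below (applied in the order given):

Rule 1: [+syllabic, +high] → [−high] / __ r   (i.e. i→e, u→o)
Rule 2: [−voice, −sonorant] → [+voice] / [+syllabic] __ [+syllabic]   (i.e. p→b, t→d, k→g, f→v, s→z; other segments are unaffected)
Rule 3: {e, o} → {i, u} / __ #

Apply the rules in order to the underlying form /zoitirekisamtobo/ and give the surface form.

Rule 1 (pre-rhotic lowering): /i/ is a high vowel immediately before /r/, so it lowers to [e]. /zoitirekisamtobo/ → zoiterekisamtobo.
Rule 2 (intervocalic voicing): /t/ is a voiceless obstruent between vowels /i/ and /e/, so it voices to [d]. /k/ is a voiceless obstruent between vowels /e/ and /i/, so it voices to [g]. /s/ is a voiceless obstruent between vowels /i/ and /a/, so it voices to [z]. /zoiterekisamtobo/ → zoideregizamtobo.
Rule 3 (final vowel raising): /o/ is a mid vowel in word-final position, so it raises to [u]. /zoideregizamtobo/ → zoideregizamtobu.

zoideregizamtobu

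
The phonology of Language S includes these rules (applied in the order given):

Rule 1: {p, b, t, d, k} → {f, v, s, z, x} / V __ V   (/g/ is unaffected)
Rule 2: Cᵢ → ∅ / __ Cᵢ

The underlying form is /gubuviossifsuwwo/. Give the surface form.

guvuviosifsuwo

Rule 1 (intervocalic spirantization): /b/ is a stop between vowels /u/ and /u/, so it spirantizes to the fricative [v]. /gubuviossifsuwwo/ → guvuviossifsuwwo.
Rule 2 (degemination): /ss/ is a geminate; the first /s/ deletes. /ww/ is a geminate; the first /w/ deletes. /guvuviossifsuwwo/ → guvuviosifsuwo.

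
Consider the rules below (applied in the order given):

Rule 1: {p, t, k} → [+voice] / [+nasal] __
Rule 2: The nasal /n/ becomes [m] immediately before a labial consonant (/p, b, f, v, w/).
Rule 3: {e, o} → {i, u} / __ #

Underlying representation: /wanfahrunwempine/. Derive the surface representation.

wamfahrumwembini

Rule 1 (post-nasal voicing): /p/ is a voiceless stop immediately after the nasal /m/, so it voices to [b]. /wanfahrunwempine/ → wanfahrunwembine.
Rule 2 (nasal place assimilation): /n/ precedes the labial consonant /f/, so it assimilates in place to [m]. /n/ precedes the labial consonant /w/, so it assimilates in place to [m]. /wanfahrunwembine/ → wamfahrumwembine.
Rule 3 (final vowel raising): /e/ is a mid vowel in word-final position, so it raises to [i]. /wamfahrumwembine/ → wamfahrumwembini.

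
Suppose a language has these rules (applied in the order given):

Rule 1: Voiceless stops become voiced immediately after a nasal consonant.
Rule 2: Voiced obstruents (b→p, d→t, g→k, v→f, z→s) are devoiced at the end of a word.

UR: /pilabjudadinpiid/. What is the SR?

Rule 1 (post-nasal voicing): /p/ is a voiceless stop immediately after the nasal /n/, so it voices to [b]. /pilabjudadinpiid/ → pilabjudadinbiid.
Rule 2 (final devoicing): /d/ is a voiced obstruent in word-final position, so it devoices to [t]. /pilabjudadinbiid/ → pilabjudadinbiit.

pilabjudadinbiit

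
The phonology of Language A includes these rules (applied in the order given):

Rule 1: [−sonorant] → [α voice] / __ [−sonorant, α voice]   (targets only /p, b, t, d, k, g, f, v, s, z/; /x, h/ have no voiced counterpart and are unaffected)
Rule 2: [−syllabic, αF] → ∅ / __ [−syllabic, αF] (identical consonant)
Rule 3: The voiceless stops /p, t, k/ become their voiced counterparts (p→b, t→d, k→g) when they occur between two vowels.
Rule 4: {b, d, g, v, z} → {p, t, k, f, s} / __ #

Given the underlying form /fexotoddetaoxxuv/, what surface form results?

fexododedaoxuf

Rule 1 (regressive voicing assimilation): no segment meets the environment; /fexotoddetaoxxuv/ is unchanged.
Rule 2 (degemination): /dd/ is a geminate; the first /d/ deletes. /xx/ is a geminate; the first /x/ deletes. /fexotoddetaoxxuv/ → fexotodetaoxuv.
Rule 3 (intervocalic voicing): /t/ is a voiceless stop between vowels /o/ and /o/, so it voices to [d]. /t/ is a voiceless stop between vowels /e/ and /a/, so it voices to [d]. /fexotodetaoxuv/ → fexododedaoxuv.
Rule 4 (final devoicing): /v/ is a voiced obstruent in word-final position, so it devoices to [f]. /fexododedaoxuv/ → fexododedaoxuf.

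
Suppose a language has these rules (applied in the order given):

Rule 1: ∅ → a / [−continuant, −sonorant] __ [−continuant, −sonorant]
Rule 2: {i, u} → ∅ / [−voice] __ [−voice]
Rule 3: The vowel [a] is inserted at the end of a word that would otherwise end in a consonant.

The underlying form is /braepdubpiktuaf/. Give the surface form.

braepadubapkatuafa

Rule 1 (stop-cluster a-epenthesis): /p/ and /d/ form a stop–stop cluster, so [a] is inserted between them. /b/ and /p/ form a stop–stop cluster, so [a] is inserted between them. /k/ and /t/ form a stop–stop cluster, so [a] is inserted between them. /braepdubpiktuaf/ → braepadubapikatuaf.
Rule 2 (high vowel syncope): /i/ is a high vowel flanked by voiceless consonants /p/ and /k/, so it deletes. /braepadubapikatuaf/ → braepadubapkatuaf.
Rule 3 (final a-epenthesis): the form ends in the consonant /f/, so [a] is inserted word-finally. /braepadubapkatuaf/ → braepadubapkatuafa.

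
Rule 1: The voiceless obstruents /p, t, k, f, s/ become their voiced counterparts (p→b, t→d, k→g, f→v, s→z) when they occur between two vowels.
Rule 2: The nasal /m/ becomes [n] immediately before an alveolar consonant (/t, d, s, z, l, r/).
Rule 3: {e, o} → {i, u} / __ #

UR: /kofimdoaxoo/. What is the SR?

kovindoaxou

Rule 1 (intervocalic voicing): /f/ is a voiceless obstruent between vowels /o/ and /i/, so it voices to [v]. /kofimdoaxoo/ → kovimdoaxoo.
Rule 2 (nasal place assimilation): /m/ precedes the alveolar consonant /d/, so it assimilates in place to [n]. /kovimdoaxoo/ → kovindoaxoo.
Rule 3 (final vowel raising): /o/ is a mid vowel in word-final position, so it raises to [u]. /kovindoaxoo/ → kovindoaxou.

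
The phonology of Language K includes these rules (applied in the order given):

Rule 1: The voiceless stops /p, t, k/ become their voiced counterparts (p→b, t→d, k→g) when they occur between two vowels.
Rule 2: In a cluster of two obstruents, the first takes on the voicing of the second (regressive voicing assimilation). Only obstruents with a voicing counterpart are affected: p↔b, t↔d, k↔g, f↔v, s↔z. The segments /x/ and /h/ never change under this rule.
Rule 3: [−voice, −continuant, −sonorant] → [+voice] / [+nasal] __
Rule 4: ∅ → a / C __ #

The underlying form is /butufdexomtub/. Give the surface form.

Rule 1 (intervocalic voicing): /t/ is a voiceless stop between vowels /u/ and /u/, so it voices to [d]. /butufdexomtub/ → budufdexomtub.
Rule 2 (regressive voicing assimilation): /f/ precedes the voiced obstruent /d/, so it voices to [v] by assimilation. /budufdexomtub/ → buduvdexomtub.
Rule 3 (post-nasal voicing): /t/ is a voiceless stop immediately after the nasal /m/, so it voices to [d]. /buduvdexomtub/ → buduvdexomdub.
Rule 4 (final a-epenthesis): the form ends in the consonant /b/, so [a] is inserted word-finally. /buduvdexomdub/ → buduvdexomduba.

buduvdexomduba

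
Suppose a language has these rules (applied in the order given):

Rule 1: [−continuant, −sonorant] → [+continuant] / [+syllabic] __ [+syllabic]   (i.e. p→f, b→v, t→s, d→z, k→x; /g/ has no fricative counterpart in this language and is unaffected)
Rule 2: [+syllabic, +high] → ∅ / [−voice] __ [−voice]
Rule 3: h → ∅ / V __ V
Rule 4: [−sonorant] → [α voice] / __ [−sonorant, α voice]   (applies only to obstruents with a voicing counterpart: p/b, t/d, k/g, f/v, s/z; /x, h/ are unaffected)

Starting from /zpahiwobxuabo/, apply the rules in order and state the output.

Rule 1 (intervocalic spirantization): /b/ is a stop between vowels /a/ and /o/, so it spirantizes to the fricative [v]. /zpahiwobxuabo/ → zpahiwobxuavo.
Rule 2 (high vowel syncope): no segment meets the environment; /zpahiwobxuavo/ is unchanged.
Rule 3 (intervocalic h-deletion): /h/ occurs between vowels /a/ and /i/, so it deletes. /zpahiwobxuavo/ → zpaiwobxuavo.
Rule 4 (regressive voicing assimilation): /z/ precedes the voiceless obstruent /p/, so it devoices to [s] by assimilation. /b/ precedes the voiceless obstruent /x/, so it devoices to [p] by assimilation. /zpaiwobxuavo/ → spaiwopxuavo.

spaiwopxuavo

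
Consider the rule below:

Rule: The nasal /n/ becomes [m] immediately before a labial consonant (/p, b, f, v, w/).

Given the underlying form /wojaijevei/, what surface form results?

wojaijevei

No segment of /wojaijevei/ meets the structural description of the rule, so the form surfaces unchanged.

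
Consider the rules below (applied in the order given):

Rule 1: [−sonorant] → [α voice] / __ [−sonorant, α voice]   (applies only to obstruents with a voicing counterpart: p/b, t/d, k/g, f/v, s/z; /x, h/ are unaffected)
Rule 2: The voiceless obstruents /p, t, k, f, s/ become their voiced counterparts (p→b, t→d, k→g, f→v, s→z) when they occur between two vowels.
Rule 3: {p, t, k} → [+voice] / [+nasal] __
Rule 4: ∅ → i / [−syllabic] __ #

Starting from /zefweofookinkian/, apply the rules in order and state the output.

Rule 1 (regressive voicing assimilation): no segment meets the environment; /zefweofookinkian/ is unchanged.
Rule 2 (intervocalic voicing): /f/ is a voiceless obstruent between vowels /o/ and /o/, so it voices to [v]. /k/ is a voiceless obstruent between vowels /o/ and /i/, so it voices to [g]. /zefweofookinkian/ → zefweovooginkian.
Rule 3 (post-nasal voicing): /k/ is a voiceless stop immediately after the nasal /n/, so it voices to [g]. /zefweovooginkian/ → zefweovoogingian.
Rule 4 (final i-epenthesis): the form ends in the consonant /n/, so [i] is inserted word-finally. /zefweovoogingian/ → zefweovoogingiani.

zefweovoogingiani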